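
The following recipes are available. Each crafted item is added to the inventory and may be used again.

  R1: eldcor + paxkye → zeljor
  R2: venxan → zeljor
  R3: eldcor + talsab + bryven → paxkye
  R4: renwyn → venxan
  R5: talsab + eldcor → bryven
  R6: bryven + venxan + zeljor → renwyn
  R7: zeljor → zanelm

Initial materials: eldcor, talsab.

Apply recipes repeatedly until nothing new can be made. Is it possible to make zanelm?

Yes

talsab + eldcor → bryven (R5).
Using R3, eldcor, talsab, and bryven make paxkye.
Using R1, eldcor and paxkye make zeljor.
zeljor → zanelm (R7).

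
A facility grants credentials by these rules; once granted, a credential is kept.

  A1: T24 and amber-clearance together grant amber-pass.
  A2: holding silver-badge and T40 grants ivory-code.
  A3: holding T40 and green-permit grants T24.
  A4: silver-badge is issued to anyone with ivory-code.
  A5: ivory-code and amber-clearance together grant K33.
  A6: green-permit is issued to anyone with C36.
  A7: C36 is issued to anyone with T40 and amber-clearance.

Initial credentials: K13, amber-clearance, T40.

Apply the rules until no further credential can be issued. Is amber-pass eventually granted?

Yes

Holding T40 and amber-clearance grants C36 (A7).
Holding C36 grants green-permit (A6).
Holding T40 and green-permit grants T24 (A3).
Holding T24 and amber-clearance grants amber-pass (A1).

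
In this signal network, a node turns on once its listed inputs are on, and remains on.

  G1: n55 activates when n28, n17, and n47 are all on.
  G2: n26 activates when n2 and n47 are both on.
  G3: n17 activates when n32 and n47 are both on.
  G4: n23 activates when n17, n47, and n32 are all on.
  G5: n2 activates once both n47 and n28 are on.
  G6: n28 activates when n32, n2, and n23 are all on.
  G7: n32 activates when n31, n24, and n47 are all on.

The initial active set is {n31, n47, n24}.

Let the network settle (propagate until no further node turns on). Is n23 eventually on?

G7: n31, n24, and n47 on → n32 on.
G3: n32 and n47 on → n17 on.
G4: n17, n47, and n32 on → n23 on.

Yes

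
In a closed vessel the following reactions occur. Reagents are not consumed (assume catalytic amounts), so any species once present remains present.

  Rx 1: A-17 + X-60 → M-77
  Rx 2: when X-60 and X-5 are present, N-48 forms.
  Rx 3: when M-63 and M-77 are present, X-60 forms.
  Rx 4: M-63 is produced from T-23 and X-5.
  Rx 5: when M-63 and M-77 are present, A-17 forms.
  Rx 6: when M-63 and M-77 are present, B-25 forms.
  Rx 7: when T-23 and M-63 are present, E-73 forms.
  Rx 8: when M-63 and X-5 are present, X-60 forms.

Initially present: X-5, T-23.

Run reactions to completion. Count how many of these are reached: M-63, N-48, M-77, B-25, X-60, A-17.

T-23 and X-5 present → M-63 forms (Rx 4).
M-63 and X-5 present → X-60 forms (Rx 8).
X-60 and X-5 present → N-48 forms (Rx 2).
M-63: reached.
N-48: reached.
M-77 would need A-17 and X-60 (Rx 1), but A-17 never forms.
B-25 would need M-63 and M-77 (Rx 6), but M-77 never forms.
X-60: reached.
A-17 would need M-63 and M-77 (Rx 5), but M-77 never forms.
Reached: M-63, N-48, and X-60 — 3 of the 6.

3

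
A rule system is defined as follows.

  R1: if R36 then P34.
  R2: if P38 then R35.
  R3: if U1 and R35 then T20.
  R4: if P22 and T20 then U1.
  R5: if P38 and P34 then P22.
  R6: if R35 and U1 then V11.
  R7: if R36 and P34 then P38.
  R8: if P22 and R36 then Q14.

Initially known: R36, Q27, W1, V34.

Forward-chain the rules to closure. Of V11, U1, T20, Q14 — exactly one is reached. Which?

Q14

From R36, R1 gives P34.
R36 and P34 hold, so P38 follows (R7).
From P38 and P34, R5 gives P22.
From P22 and R36, R8 gives Q14.
U1 would need P22 and T20 (R4), but T20 is never established. V11 would need R35 and U1 (R6), but U1 is never established. T20 would need U1 and R35 (R3), but U1 is never established.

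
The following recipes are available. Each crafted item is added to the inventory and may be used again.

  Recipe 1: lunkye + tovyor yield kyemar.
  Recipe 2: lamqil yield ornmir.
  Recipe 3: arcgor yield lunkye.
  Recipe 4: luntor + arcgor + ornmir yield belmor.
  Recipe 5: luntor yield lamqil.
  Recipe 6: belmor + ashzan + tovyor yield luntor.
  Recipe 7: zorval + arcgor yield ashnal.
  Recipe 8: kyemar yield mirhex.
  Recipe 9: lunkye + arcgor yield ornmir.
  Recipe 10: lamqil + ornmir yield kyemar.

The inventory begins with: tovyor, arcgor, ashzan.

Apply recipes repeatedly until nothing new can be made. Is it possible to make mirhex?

arcgor → lunkye (Recipe 3).
lunkye + tovyor → kyemar (Recipe 1).
kyemar → mirhex (Recipe 8).

Yes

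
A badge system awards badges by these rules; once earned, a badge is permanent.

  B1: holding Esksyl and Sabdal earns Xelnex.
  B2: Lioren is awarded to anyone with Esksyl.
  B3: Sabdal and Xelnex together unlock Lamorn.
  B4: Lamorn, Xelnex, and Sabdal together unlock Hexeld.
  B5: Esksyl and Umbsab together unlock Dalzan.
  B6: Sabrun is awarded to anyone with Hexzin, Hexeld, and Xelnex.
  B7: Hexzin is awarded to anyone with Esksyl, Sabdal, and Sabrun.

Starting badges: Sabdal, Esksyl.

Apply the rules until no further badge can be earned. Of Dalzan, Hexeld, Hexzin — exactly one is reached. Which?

Hexeld

With Esksyl and Sabdal, Xelnex is earned (B1).
With Sabdal and Xelnex, Lamorn is earned (B3).
With Lamorn, Xelnex, and Sabdal, Hexeld is earned (B4).
Hexzin would need Esksyl, Sabdal, and Sabrun (B7), but Sabrun is never earned. Dalzan would need Esksyl and Umbsab (B5), but Umbsab is never earned.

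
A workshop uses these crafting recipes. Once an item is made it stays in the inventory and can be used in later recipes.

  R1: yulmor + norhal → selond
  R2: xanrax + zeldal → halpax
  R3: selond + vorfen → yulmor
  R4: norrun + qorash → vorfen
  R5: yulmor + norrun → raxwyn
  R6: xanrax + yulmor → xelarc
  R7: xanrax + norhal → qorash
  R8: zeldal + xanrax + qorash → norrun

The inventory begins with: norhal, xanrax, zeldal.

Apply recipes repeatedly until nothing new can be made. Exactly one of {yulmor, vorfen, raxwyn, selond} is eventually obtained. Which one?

vorfen

Using R7, xanrax and norhal make qorash.
Using R8, zeldal, xanrax, and qorash make norrun.
Using R4, norrun and qorash make vorfen.
yulmor would need selond and vorfen (R3), but selond is never obtained. raxwyn would need yulmor and norrun (R5), but yulmor is never obtained. selond would need yulmor and norhal (R1), but yulmor is never obtained.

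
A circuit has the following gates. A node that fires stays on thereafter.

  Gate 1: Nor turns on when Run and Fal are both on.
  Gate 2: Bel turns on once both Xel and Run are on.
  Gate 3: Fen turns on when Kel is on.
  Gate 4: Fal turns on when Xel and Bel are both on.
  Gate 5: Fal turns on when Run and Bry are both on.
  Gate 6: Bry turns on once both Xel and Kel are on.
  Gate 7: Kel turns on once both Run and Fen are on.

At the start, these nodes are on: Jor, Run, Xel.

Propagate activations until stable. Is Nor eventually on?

Xel and Run are on, so Bel turns on (Gate 2).
Xel and Bel are on, so Fal turns on (Gate 4).
Run and Fal are on, so Nor turns on (Gate 1).

Yes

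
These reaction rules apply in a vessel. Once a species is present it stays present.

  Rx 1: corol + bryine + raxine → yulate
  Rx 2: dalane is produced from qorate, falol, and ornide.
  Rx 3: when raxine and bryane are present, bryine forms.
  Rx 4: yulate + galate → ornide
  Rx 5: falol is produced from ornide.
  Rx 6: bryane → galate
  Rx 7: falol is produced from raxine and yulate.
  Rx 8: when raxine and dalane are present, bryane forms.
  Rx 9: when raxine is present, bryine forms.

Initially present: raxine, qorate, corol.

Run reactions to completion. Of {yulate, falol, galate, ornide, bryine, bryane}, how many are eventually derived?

3

raxine present → bryine forms (Rx 9).
corol, bryine, and raxine present → yulate forms (Rx 1).
raxine and yulate present → falol forms (Rx 7).
yulate: reached.
falol: reached.
galate would need bryane (Rx 6), but bryane never forms.
ornide would need yulate and galate (Rx 4), but galate never forms.
bryine: reached.
bryane would need raxine and dalane (Rx 8), but dalane never forms.
Reached: yulate, falol, and bryine — 3 of the 6.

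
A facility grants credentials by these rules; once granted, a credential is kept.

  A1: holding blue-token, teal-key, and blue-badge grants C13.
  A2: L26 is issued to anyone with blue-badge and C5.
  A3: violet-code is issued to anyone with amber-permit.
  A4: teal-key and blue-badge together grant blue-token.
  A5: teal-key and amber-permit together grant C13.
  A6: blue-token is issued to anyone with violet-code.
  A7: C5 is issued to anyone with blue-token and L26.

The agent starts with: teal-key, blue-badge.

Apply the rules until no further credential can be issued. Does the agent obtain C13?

Holding teal-key and blue-badge grants blue-token (A4).
Holding blue-token, teal-key, and blue-badge grants C13 (A1).

Yes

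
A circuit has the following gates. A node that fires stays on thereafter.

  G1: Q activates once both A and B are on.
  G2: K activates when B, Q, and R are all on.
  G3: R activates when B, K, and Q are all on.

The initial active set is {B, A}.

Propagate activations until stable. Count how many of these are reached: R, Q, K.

1

G1: A and B on → Q on.
R would need B, K, and Q (G3), but K never turns on.
Q: reached.
K would need B, Q, and R (G2), but R never turns on.
Reached: Q — 1 of the 3.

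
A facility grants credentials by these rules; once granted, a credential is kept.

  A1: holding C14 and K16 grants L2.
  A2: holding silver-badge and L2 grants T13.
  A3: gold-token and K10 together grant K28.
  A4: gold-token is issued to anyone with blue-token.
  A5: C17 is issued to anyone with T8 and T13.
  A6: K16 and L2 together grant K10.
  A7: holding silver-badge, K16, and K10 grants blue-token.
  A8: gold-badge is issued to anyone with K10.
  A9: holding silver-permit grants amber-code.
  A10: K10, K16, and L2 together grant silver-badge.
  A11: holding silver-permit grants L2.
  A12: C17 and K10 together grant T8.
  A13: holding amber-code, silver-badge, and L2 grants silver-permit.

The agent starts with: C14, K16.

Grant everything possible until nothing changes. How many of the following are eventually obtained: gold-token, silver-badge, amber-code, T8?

Holding C14 and K16 grants L2 (A1).
Holding K16 and L2 grants K10 (A6).
Holding K10, K16, and L2 grants silver-badge (A10).
Holding silver-badge, K16, and K10 grants blue-token (A7).
Holding blue-token grants gold-token (A4).
gold-token: reached.
silver-badge: reached.
amber-code would need silver-permit (A9), but silver-permit is never granted.
T8 would need C17 and K10 (A12), but C17 is never granted.
Reached: gold-token and silver-badge — 2 of the 4.

2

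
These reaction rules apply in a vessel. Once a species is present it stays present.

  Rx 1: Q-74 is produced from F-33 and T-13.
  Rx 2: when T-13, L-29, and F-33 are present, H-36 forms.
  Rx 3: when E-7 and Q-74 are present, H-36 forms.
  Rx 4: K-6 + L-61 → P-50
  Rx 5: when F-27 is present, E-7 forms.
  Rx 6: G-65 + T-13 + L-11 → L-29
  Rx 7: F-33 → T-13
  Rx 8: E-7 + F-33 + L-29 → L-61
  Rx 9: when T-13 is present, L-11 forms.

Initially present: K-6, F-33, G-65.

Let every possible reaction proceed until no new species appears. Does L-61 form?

L-61 would need E-7, F-33, and L-29 (Rx 8), but E-7 never forms.

No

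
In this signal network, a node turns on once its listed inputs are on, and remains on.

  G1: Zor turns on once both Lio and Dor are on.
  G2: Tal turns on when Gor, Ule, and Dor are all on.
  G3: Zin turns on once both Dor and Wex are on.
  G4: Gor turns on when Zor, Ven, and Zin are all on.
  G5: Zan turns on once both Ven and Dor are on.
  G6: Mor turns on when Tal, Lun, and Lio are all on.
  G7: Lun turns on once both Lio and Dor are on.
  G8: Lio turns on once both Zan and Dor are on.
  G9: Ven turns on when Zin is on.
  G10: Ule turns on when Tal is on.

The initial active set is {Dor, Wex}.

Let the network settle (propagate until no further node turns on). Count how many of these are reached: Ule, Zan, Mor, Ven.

Dor and Wex are on, so Zin turns on (G3).
Zin is on, so Ven turns on (G9).
Ven and Dor are on, so Zan turns on (G5).
Ule would need Tal (G10), but Tal never turns on.
Zan: reached.
Mor would need Tal, Lun, and Lio (G6), but Tal never turns on.
Ven: reached.
Reached: Zan and Ven — 2 of the 4.

2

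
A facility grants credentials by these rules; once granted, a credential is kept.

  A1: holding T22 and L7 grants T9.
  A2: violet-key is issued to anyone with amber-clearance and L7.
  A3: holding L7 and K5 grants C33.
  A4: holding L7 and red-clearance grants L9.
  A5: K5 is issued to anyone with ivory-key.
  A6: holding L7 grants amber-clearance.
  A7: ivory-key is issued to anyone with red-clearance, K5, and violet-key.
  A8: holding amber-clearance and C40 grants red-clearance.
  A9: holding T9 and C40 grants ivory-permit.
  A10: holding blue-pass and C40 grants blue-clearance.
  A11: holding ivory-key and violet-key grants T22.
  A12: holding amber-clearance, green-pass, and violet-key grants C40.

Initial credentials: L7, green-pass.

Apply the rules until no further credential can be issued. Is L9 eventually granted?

Holding L7 grants amber-clearance (A6).
Holding amber-clearance and L7 grants violet-key (A2).
Holding amber-clearance, green-pass, and violet-key grants C40 (A12).
Holding amber-clearance and C40 grants red-clearance (A8).
Holding L7 and red-clearance grants L9 (A4).

Yes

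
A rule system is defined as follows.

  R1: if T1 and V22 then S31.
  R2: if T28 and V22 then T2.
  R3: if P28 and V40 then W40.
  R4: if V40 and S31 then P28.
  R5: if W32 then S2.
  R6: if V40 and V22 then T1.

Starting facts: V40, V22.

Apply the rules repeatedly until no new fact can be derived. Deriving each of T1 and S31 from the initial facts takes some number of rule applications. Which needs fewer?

T1

T1: From V40 and V22, R6 gives T1. [1 rule application]
S31: From V40 and V22, R6 gives T1. T1 and V22 hold, so S31 follows (R1). [2 rule applications]
T1 needs fewer.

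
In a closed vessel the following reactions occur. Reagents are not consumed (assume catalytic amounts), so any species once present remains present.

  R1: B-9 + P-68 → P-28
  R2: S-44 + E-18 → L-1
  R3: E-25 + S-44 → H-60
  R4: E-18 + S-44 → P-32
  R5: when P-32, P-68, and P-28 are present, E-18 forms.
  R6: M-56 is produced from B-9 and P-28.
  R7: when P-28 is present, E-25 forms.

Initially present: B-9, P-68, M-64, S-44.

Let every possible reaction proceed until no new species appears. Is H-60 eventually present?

Yes

B-9 and P-68 present → P-28 forms (R1).
P-28 present → E-25 forms (R7).
E-25 and S-44 present → H-60 forms (R3).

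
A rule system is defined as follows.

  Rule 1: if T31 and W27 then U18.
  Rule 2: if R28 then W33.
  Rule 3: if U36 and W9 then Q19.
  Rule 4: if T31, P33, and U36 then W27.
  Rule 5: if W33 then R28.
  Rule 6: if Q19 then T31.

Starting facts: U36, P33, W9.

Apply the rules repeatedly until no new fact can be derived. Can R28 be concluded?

No

R28 would need W33 (Rule 5), but W33 is never established.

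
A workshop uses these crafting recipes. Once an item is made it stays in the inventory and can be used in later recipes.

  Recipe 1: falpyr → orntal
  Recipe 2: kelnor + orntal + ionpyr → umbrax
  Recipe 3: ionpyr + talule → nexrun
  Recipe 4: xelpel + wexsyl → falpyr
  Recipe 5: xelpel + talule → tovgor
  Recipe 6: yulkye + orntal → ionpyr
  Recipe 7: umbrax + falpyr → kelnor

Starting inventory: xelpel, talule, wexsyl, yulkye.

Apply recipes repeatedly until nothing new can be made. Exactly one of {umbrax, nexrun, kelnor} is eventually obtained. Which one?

xelpel + wexsyl → falpyr (Recipe 4).
falpyr → orntal (Recipe 1).
Using Recipe 6, yulkye and orntal make ionpyr.
ionpyr + talule → nexrun (Recipe 3).
kelnor would need umbrax and falpyr (Recipe 7), but umbrax is never obtained. umbrax would need kelnor, orntal, and ionpyr (Recipe 2), but kelnor is never obtained.

nexrun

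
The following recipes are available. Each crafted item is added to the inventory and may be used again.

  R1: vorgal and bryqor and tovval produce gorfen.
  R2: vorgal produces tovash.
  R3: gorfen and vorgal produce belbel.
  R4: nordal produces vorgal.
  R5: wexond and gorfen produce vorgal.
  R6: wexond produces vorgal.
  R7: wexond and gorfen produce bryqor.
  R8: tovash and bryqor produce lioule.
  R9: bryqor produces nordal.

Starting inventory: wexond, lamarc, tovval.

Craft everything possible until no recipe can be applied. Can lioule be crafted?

lioule would need tovash and bryqor (R8), but bryqor is never obtained.

No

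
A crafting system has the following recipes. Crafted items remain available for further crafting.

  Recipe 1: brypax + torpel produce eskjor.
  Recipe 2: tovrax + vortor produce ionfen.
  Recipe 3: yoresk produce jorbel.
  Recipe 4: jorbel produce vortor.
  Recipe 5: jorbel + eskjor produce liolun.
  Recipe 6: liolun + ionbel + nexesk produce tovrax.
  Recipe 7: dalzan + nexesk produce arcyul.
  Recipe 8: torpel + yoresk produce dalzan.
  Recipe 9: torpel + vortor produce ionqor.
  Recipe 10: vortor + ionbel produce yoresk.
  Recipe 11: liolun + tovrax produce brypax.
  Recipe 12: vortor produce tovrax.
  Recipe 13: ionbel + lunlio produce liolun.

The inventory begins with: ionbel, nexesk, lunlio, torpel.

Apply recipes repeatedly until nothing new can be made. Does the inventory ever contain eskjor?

Yes

Using Recipe 13, ionbel and lunlio make liolun.
Using Recipe 6, liolun, ionbel, and nexesk make tovrax.
Using Recipe 11, liolun and tovrax make brypax.
brypax + torpel → eskjor (Recipe 1).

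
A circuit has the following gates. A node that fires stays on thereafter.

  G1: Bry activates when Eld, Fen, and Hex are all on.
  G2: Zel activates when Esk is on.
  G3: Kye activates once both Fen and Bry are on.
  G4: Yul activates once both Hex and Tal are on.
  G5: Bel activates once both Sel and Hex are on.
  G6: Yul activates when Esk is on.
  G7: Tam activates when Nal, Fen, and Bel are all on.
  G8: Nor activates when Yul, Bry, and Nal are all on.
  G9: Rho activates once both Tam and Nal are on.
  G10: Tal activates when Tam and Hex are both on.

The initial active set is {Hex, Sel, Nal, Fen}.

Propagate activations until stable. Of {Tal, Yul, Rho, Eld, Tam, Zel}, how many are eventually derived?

G5: Sel and Hex on → Bel on.
Nal, Fen, and Bel are on, so Tam activates (G7).
Tam and Nal are on, so Rho activates (G9).
G10: Tam and Hex on → Tal on.
Hex and Tal are on, so Yul activates (G4).
Tal: reached.
Yul: reached.
Rho: reached.
No rule produces Eld, and it is not given.
Tam: reached.
Zel would need Esk (G2), but Esk never turns on.
Reached: Tal, Yul, Rho, and Tam — 4 of the 6.

4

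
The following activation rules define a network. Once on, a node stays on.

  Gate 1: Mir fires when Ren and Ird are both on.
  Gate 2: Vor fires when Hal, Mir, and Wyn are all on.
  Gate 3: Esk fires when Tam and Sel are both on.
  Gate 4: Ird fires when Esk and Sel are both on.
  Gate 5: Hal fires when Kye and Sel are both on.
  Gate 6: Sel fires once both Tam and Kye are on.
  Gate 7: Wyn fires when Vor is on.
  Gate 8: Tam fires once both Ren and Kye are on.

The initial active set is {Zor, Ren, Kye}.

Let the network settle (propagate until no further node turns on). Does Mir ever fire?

Ren and Kye are on, so Tam fires (Gate 8).
Tam and Kye are on, so Sel fires (Gate 6).
Tam and Sel are on, so Esk fires (Gate 3).
Esk and Sel are on, so Ird fires (Gate 4).
Gate 1: Ren and Ird on → Mir on.

Yes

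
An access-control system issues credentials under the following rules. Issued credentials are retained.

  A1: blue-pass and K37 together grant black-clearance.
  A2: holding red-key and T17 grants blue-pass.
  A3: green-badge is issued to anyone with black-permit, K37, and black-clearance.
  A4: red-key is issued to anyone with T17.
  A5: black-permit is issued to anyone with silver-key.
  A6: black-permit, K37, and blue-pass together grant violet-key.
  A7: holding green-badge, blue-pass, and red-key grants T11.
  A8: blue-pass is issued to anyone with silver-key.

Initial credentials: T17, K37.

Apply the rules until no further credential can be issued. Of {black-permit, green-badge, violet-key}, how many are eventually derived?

0

black-permit would need silver-key (A5), but silver-key is never granted.
green-badge would need black-permit, K37, and black-clearance (A3), but black-permit is never granted.
violet-key would need black-permit, K37, and blue-pass (A6), but black-permit is never granted.
None of the 3 are reached.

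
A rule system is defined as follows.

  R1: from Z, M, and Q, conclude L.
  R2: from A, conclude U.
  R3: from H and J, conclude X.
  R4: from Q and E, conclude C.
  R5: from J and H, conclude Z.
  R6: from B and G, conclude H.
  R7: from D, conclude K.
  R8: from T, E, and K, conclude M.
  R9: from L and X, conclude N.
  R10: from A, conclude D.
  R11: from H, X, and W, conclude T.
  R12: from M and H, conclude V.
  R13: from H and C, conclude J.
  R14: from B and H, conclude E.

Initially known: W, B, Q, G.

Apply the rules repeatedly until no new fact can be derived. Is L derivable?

No

L would need Z, M, and Q (R1), but M is never established.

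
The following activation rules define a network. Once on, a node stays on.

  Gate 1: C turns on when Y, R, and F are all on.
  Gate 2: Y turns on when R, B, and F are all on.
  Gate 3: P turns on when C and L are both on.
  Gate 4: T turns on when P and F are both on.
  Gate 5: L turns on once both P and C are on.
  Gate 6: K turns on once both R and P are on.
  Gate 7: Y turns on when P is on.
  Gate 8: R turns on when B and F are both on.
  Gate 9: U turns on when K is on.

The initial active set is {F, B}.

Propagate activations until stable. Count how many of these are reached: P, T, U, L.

P would need C and L (Gate 3), but L never turns on.
T would need P and F (Gate 4), but P never turns on.
U would need K (Gate 9), but K never turns on.
L would need P and C (Gate 5), but P never turns on.
None of the 4 are reached.

0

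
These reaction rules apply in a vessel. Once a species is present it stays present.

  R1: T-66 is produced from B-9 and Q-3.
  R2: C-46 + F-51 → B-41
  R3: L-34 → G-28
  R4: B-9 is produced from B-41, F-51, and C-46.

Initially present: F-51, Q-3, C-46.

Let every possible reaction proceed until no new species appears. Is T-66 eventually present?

C-46 and F-51 present → B-41 forms (R2).
B-41, F-51, and C-46 present → B-9 forms (R4).
B-9 and Q-3 present → T-66 forms (R1).

Yes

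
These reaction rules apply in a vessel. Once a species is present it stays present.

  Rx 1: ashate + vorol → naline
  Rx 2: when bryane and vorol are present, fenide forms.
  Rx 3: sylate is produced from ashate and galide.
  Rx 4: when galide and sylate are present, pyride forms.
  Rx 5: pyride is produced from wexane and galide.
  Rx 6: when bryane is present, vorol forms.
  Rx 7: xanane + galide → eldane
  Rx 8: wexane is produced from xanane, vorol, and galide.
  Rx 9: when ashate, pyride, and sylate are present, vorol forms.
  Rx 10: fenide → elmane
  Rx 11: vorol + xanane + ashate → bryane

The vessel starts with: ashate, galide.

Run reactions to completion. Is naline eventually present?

ashate and galide present → sylate forms (Rx 3).
galide and sylate present → pyride forms (Rx 4).
ashate, pyride, and sylate present → vorol forms (Rx 9).
ashate and vorol present → naline forms (Rx 1).

Yes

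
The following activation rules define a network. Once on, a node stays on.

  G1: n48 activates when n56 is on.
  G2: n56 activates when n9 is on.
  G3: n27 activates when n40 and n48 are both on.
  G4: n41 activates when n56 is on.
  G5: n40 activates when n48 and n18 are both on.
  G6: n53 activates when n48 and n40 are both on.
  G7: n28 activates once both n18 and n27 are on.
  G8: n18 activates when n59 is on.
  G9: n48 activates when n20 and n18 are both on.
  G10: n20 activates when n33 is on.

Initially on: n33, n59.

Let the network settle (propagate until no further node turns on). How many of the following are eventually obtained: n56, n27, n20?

2

G8: n59 on → n18 on.
n33 is on, so n20 activates (G10).
G9: n20 and n18 on → n48 on.
n48 and n18 are on, so n40 activates (G5).
G3: n40 and n48 on → n27 on.
n56 would need n9 (G2), but n9 never turns on.
n27: reached.
n20: reached.
Reached: n27 and n20 — 2 of the 3.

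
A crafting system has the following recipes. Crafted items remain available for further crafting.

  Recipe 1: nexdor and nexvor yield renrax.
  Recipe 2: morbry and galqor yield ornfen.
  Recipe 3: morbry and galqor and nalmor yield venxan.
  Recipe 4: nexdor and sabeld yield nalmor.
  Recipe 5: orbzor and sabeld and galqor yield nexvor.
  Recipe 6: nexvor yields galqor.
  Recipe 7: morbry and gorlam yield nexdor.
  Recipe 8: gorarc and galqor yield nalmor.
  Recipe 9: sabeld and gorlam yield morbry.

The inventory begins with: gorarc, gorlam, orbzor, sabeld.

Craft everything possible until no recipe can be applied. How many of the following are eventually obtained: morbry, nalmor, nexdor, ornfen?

3

sabeld and gorlam → morbry (Recipe 9).
morbry and gorlam → nexdor (Recipe 7).
Using Recipe 4, nexdor and sabeld make nalmor.
morbry: reached.
nalmor: reached.
nexdor: reached.
ornfen would need morbry and galqor (Recipe 2), but galqor is never obtained.
Reached: morbry, nalmor, and nexdor — 3 of the 4.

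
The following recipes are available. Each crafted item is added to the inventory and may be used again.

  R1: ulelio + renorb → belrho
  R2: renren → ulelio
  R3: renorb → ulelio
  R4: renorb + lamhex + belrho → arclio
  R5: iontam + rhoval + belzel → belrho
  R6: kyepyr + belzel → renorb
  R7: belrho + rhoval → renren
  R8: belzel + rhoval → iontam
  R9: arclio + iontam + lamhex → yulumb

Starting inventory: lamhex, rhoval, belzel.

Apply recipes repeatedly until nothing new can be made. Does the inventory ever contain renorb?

No

renorb would need kyepyr and belzel (R6), but kyepyr is never obtained.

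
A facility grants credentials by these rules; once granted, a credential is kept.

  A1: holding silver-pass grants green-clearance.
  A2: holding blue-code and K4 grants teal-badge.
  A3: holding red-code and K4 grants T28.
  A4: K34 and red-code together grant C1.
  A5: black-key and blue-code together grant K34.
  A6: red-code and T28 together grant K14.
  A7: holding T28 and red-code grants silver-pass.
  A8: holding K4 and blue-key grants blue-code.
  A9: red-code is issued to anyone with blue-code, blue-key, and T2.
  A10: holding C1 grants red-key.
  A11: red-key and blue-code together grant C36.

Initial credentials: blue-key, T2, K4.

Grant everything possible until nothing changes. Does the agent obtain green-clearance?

Holding K4 and blue-key grants blue-code (A8).
Holding blue-code, blue-key, and T2 grants red-code (A9).
Holding red-code and K4 grants T28 (A3).
Holding T28 and red-code grants silver-pass (A7).
Holding silver-pass grants green-clearance (A1).

Yes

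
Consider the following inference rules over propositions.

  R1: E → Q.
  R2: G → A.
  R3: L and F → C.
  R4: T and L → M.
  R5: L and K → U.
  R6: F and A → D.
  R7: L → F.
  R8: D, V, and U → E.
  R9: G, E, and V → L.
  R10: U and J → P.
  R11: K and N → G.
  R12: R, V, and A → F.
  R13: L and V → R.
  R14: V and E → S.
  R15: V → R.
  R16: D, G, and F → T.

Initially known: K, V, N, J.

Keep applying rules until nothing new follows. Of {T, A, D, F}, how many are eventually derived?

K and N hold, so G follows (R11).
From V, R15 gives R.
G holds, so A follows (R2).
From R, V, and A, R12 gives F.
From F and A, R6 gives D.
From D, G, and F, R16 gives T.
T: reached.
A: reached.
D: reached.
F: reached.
All 4 are reached.

4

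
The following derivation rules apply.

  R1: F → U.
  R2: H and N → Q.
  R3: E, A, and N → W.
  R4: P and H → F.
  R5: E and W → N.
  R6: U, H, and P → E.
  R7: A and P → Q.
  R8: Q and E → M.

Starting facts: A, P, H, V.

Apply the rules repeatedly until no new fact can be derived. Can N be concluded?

N would need E and W (R5), but W is never established.

No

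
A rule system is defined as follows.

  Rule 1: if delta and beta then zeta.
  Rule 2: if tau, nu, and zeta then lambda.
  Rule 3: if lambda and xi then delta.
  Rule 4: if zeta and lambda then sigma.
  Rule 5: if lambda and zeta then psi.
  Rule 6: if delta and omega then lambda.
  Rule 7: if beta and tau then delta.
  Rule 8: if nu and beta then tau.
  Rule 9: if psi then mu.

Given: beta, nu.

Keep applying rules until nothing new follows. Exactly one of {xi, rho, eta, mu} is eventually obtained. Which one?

nu and beta hold, so tau follows (Rule 8).
beta and tau hold, so delta follows (Rule 7).
From delta and beta, Rule 1 gives zeta.
tau, nu, and zeta hold, so lambda follows (Rule 2).
lambda and zeta hold, so psi follows (Rule 5).
From psi, Rule 9 gives mu.
No rule produces rho, and it is not given. No rule produces xi, and it is not given. No rule produces eta, and it is not given.

mu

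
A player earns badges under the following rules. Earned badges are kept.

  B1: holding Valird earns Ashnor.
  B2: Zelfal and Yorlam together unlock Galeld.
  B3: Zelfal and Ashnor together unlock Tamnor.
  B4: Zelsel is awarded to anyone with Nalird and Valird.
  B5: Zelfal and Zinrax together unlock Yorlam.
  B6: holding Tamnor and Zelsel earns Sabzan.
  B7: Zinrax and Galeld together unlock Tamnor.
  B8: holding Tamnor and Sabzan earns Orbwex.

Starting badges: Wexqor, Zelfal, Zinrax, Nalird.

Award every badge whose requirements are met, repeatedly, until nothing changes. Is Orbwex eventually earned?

No

Orbwex would need Tamnor and Sabzan (B8), but Sabzan is never earned.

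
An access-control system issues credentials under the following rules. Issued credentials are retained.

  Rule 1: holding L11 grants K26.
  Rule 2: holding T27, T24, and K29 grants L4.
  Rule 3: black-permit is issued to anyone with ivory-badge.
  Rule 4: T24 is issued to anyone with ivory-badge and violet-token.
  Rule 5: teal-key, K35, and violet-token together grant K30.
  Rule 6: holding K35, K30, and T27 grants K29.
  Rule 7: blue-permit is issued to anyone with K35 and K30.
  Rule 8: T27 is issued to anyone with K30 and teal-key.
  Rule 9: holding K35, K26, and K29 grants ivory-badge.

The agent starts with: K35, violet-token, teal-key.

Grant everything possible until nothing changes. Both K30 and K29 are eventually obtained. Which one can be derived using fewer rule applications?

K30: Holding teal-key, K35, and violet-token grants K30 (Rule 5). [1 rule application]
K29: Holding teal-key, K35, and violet-token grants K30 (Rule 5). Holding K30 and teal-key grants T27 (Rule 8). Holding K35, K30, and T27 grants K29 (Rule 6). [3 rule applications]
K30 needs fewer.

K30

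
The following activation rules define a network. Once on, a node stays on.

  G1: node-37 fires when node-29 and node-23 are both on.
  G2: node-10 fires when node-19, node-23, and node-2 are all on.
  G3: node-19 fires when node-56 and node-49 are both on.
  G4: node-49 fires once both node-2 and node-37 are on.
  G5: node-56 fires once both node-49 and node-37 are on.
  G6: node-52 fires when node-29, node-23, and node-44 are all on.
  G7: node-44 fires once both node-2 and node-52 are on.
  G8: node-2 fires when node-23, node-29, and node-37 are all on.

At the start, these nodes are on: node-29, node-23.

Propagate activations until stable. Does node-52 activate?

No

node-52 would need node-29, node-23, and node-44 (G6), but node-44 never turns on.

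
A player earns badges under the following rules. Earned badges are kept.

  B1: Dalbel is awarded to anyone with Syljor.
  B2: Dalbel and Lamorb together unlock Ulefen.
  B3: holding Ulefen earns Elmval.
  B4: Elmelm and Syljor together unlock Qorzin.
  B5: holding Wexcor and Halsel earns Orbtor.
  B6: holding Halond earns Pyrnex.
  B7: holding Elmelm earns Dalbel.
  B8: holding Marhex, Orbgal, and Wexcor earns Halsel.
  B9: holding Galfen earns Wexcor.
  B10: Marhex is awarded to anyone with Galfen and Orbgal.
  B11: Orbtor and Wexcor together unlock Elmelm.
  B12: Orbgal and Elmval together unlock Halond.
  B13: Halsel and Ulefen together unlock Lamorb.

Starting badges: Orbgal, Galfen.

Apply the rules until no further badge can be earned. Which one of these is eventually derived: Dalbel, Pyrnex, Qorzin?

With Galfen and Orbgal, Marhex is earned (B10).
With Galfen, Wexcor is earned (B9).
With Marhex, Orbgal, and Wexcor, Halsel is earned (B8).
With Wexcor and Halsel, Orbtor is earned (B5).
With Orbtor and Wexcor, Elmelm is earned (B11).
With Elmelm, Dalbel is earned (B7).
Pyrnex would need Halond (B6), but Halond is never earned. Qorzin would need Elmelm and Syljor (B4), but Syljor is never earned.

Dalbel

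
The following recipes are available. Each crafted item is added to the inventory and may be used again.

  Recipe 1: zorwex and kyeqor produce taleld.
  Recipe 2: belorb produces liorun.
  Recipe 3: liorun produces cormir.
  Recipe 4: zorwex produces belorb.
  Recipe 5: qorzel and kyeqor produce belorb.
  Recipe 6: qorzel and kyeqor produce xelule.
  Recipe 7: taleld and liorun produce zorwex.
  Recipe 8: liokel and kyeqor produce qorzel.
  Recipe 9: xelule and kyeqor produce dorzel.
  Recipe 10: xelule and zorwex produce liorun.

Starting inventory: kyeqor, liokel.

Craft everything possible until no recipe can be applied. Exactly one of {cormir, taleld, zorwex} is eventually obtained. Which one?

cormir

liokel and kyeqor → qorzel (Recipe 8).
qorzel and kyeqor → belorb (Recipe 5).
Using Recipe 2, belorb makes liorun.
liorun → cormir (Recipe 3).
taleld would need zorwex and kyeqor (Recipe 1), but zorwex is never obtained. zorwex would need taleld and liorun (Recipe 7), but taleld is never obtained.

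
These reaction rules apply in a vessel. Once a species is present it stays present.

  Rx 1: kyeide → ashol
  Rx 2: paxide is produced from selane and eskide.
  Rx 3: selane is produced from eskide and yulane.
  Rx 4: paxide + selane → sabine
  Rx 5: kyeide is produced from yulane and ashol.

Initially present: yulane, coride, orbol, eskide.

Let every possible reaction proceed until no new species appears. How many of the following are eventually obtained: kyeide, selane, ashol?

1

eskide and yulane present → selane forms (Rx 3).
kyeide would need yulane and ashol (Rx 5), but ashol never forms.
selane: reached.
ashol would need kyeide (Rx 1), but kyeide never forms.
Reached: selane — 1 of the 3.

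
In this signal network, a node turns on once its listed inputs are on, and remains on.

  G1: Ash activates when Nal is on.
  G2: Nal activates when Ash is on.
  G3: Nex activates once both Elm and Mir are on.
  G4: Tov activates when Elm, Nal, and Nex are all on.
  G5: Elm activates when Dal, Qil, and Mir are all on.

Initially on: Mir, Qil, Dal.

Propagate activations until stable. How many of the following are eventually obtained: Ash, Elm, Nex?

2

G5: Dal, Qil, and Mir on → Elm on.
G3: Elm and Mir on → Nex on.
Ash would need Nal (G1), but Nal never turns on.
Elm: reached.
Nex: reached.
Reached: Elm and Nex — 2 of the 3.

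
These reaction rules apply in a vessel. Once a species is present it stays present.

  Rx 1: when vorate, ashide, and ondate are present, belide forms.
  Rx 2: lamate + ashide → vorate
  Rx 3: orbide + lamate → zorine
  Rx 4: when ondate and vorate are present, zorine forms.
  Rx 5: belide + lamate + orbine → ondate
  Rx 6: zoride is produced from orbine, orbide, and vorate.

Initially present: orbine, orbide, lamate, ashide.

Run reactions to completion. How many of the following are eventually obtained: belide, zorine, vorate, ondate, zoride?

3

lamate and ashide present → vorate forms (Rx 2).
orbide and lamate present → zorine forms (Rx 3).
orbine, orbide, and vorate present → zoride forms (Rx 6).
belide would need vorate, ashide, and ondate (Rx 1), but ondate never forms.
zorine: reached.
vorate: reached.
ondate would need belide, lamate, and orbine (Rx 5), but belide never forms.
zoride: reached.
Reached: zorine, vorate, and zoride — 3 of the 5.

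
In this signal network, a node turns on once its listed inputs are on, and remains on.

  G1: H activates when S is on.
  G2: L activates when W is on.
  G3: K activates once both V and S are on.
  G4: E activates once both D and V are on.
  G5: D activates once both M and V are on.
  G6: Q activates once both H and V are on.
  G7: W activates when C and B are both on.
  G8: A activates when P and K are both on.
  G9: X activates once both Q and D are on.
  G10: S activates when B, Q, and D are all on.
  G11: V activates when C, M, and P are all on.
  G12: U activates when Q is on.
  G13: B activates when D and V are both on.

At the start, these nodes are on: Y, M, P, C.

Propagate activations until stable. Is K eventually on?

K would need V and S (G3), but S never turns on.

No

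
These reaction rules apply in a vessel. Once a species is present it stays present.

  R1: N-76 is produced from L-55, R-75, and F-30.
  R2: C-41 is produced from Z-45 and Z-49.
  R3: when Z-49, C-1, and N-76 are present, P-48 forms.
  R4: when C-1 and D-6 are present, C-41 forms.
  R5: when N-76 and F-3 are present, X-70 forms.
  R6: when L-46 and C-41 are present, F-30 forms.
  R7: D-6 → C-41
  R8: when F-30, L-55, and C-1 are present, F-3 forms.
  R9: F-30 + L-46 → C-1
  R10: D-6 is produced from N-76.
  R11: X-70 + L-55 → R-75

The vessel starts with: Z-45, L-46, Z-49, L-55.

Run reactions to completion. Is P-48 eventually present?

P-48 would need Z-49, C-1, and N-76 (R3), but N-76 never forms.

No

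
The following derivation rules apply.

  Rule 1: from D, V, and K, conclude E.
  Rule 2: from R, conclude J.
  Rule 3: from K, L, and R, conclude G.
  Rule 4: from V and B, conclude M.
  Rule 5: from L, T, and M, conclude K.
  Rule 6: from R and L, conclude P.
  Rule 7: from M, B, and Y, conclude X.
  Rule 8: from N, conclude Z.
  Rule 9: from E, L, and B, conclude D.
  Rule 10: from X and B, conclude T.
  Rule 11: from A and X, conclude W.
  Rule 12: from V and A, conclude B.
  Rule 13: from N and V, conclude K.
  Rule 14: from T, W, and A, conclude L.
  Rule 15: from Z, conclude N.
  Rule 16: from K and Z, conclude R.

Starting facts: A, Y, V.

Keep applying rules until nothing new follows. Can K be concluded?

V and A hold, so B follows (Rule 12).
From V and B, Rule 4 gives M.
From M, B, and Y, Rule 7 gives X.
X and B hold, so T follows (Rule 10).
A and X hold, so W follows (Rule 11).
From T, W, and A, Rule 14 gives L.
From L, T, and M, Rule 5 gives K.

Yes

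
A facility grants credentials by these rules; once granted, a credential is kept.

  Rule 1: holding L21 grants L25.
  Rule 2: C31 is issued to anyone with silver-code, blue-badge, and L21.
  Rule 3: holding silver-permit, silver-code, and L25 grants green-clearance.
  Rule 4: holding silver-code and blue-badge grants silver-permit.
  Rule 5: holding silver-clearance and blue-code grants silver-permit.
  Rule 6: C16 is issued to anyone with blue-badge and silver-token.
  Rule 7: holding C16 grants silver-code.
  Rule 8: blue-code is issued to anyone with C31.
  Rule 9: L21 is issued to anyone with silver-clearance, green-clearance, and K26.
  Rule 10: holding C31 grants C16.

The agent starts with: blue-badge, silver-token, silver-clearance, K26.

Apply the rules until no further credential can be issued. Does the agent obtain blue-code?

No

blue-code would need C31 (Rule 8), but C31 is never granted.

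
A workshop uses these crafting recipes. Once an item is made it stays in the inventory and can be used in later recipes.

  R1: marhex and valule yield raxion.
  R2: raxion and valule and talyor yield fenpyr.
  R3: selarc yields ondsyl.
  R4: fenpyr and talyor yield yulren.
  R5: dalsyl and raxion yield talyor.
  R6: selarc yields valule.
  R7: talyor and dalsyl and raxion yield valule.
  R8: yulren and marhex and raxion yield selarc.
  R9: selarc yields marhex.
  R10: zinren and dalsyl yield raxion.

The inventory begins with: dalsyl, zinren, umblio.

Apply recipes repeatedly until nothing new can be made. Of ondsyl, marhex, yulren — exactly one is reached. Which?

yulren

zinren and dalsyl → raxion (R10).
Using R5, dalsyl and raxion make talyor.
talyor and dalsyl and raxion → valule (R7).
raxion and valule and talyor → fenpyr (R2).
Using R4, fenpyr and talyor make yulren.
marhex would need selarc (R9), but selarc is never obtained. ondsyl would need selarc (R3), but selarc is never obtained.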